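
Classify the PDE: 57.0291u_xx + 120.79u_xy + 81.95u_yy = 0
A = 57.0291, B = 120.79, C = 81.95. Discriminant B² - 4AC = -4103.91488. Since -4103.91488 < 0, elliptic.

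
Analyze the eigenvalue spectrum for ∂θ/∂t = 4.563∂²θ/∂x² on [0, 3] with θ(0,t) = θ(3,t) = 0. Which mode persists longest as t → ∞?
Eigenvalues: λₙ = 4.563n²π²/3².
First three modes:
  n=1: λ₁ = 4.563π²/3² ≈ 5.004
  n=2: λ₂ = 18.252π²/3² ≈ 20.016 (4× faster decay)
  n=3: λ₃ = 41.067π²/3² ≈ 45.035 (9× faster decay)
As t → ∞, higher modes decay exponentially faster. The n=1 mode dominates: θ ~ c₁ sin(πx/3) e^{-λ₁t}.
Decay rate: λ₁ = 4.563π²/3² ≈ 5.004.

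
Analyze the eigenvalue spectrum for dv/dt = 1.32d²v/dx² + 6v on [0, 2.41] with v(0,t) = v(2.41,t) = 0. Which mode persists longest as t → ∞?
Eigenvalues: λₙ = 1.32n²π²/2.41² - 6.
First three modes:
  n=1: λ₁ = 1.32π²/2.41² - 6 ≈ -3.757
  n=2: λ₂ = 5.28π²/2.41² - 6 ≈ 2.972
  n=3: λ₃ = 11.88π²/2.41² - 6 ≈ 14.187
Since 1.32π²/2.41² ≈ 2.243 < 6, λ₁ < 0.
The n=1 mode grows fastest (−λₙ is largest for n=1) → dominates.
Asymptotic: v ~ c₁ sin(πx/2.41) e^{3.757t} (exponential growth at rate −λ₁ ≈ 3.757).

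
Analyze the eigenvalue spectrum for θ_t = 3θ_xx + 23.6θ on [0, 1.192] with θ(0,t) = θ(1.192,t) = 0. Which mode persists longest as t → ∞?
Eigenvalues: λₙ = 3n²π²/1.192² - 23.6.
First three modes:
  n=1: λ₁ = 3π²/1.192² - 23.6 ≈ -2.761
  n=2: λ₂ = 12π²/1.192² - 23.6 ≈ 59.754
  n=3: λ₃ = 27π²/1.192² - 23.6 ≈ 163.947
Since 3π²/1.192² ≈ 20.839 < 23.6, λ₁ < 0.
The n=1 mode grows fastest (−λₙ is largest for n=1) → dominates.
Asymptotic: θ ~ c₁ sin(πx/1.192) e^{2.761t} (exponential growth at rate −λ₁ ≈ 2.761).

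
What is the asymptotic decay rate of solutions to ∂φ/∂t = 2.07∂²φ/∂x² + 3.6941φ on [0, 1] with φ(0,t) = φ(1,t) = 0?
Eigenvalues: λₙ = 2.07n²π²/1² - 3.6941.
First three modes:
  n=1: λ₁ = 2.07π² - 3.6941 ≈ 16.736
  n=2: λ₂ = 8.28π² - 3.6941 ≈ 78.026
  n=3: λ₃ = 18.63π² - 3.6941 ≈ 180.177
Since 2.07π² ≈ 20.43 > 3.6941, all λₙ > 0.
The n=1 mode decays slowest → dominates as t → ∞.
Asymptotic: φ ~ c₁ sin(πx/1) e^{-λ₁t} with decay rate λ₁ ≈ 16.736.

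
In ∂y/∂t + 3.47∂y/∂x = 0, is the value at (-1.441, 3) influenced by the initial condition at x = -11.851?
Yes. The characteristic through (-1.441, 3) passes through x = -11.851.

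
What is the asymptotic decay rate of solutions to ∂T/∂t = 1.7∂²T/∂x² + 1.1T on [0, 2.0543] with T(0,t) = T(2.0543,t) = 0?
Eigenvalues: λₙ = 1.7n²π²/2.0543² - 1.1.
First three modes:
  n=1: λ₁ = 1.7π²/2.0543² - 1.1 ≈ 2.876
  n=2: λ₂ = 6.8π²/2.0543² - 1.1 ≈ 14.803
  n=3: λ₃ = 15.3π²/2.0543² - 1.1 ≈ 34.682
Since 1.7π²/2.0543² ≈ 3.976 > 1.1, all λₙ > 0.
The n=1 mode decays slowest → dominates as t → ∞.
Asymptotic: T ~ c₁ sin(πx/2.0543) e^{-λ₁t} with decay rate λ₁ ≈ 2.876.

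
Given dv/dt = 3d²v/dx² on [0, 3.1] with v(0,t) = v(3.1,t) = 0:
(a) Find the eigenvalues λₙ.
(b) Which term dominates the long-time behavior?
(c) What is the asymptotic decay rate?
Eigenvalues: λₙ = 3n²π²/3.1².
First three modes:
  n=1: λ₁ = 3π²/3.1² ≈ 3.081
  n=2: λ₂ = 12π²/3.1² ≈ 12.324 (4× faster decay)
  n=3: λ₃ = 27π²/3.1² ≈ 27.729 (9× faster decay)
As t → ∞, higher modes decay exponentially faster. The n=1 mode dominates: v ~ c₁ sin(πx/3.1) e^{-λ₁t}.
Decay rate: λ₁ = 3π²/3.1² ≈ 3.081.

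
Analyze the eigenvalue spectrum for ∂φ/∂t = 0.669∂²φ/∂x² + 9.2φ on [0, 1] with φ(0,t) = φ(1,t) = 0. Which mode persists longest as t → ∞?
Eigenvalues: λₙ = 0.669n²π²/1² - 9.2.
First three modes:
  n=1: λ₁ = 0.669π² - 9.2 ≈ -2.597
  n=2: λ₂ = 2.676π² - 9.2 ≈ 17.211
  n=3: λ₃ = 6.021π² - 9.2 ≈ 50.225
Since 0.669π² ≈ 6.603 < 9.2, λ₁ < 0.
The n=1 mode grows fastest (−λₙ is largest for n=1) → dominates.
Asymptotic: φ ~ c₁ sin(πx/1) e^{2.597t} (exponential growth at rate −λ₁ ≈ 2.597).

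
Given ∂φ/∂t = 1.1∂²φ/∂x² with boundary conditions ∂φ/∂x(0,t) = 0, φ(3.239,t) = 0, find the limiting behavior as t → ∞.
φ → 0. Heat escapes through the Dirichlet boundary.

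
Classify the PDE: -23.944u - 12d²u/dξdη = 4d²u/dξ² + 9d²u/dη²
Rewriting in standard form: -4d²u/dξ² - 12d²u/dξdη - 9d²u/dη² - 23.944u = 0. A = -4, B = -12, C = -9. Discriminant B² - 4AC = 0. Since 0 = 0, parabolic.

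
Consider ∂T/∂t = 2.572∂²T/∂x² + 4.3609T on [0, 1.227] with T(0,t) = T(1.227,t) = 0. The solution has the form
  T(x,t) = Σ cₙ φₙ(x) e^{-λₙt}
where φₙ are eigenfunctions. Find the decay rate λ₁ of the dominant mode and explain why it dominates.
Eigenvalues: λₙ = 2.572n²π²/1.227² - 4.3609.
First three modes:
  n=1: λ₁ = 2.572π²/1.227² - 4.3609 ≈ 12.5
  n=2: λ₂ = 10.288π²/1.227² - 4.3609 ≈ 63.083
  n=3: λ₃ = 23.148π²/1.227² - 4.3609 ≈ 147.387
Since 2.572π²/1.227² ≈ 16.861 > 4.3609, all λₙ > 0.
The n=1 mode decays slowest → dominates as t → ∞.
Asymptotic: T ~ c₁ sin(πx/1.227) e^{-λ₁t} with decay rate λ₁ ≈ 12.5.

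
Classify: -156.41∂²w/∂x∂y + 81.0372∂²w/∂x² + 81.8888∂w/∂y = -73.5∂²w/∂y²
Rewriting in standard form: 81.0372∂²w/∂x² - 156.41∂²w/∂x∂y + 73.5∂²w/∂y² + 81.8888∂w/∂y = 0. Hyperbolic (discriminant = 639.1513).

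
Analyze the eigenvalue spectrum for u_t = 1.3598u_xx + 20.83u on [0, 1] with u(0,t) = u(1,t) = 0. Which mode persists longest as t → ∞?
Eigenvalues: λₙ = 1.3598n²π²/1² - 20.83.
First three modes:
  n=1: λ₁ = 1.3598π² - 20.83 ≈ -7.409
  n=2: λ₂ = 5.4392π² - 20.83 ≈ 32.853
  n=3: λ₃ = 12.2382π² - 20.83 ≈ 99.956
Since 1.3598π² ≈ 13.421 < 20.83, λ₁ < 0.
The n=1 mode grows fastest (−λₙ is largest for n=1) → dominates.
Asymptotic: u ~ c₁ sin(πx/1) e^{7.409t} (exponential growth at rate −λ₁ ≈ 7.409).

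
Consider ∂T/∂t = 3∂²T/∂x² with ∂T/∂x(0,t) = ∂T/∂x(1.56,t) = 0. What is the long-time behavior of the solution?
As t → ∞, T → constant (steady state). Heat is conserved (no flux at boundaries); solution approaches the spatial average.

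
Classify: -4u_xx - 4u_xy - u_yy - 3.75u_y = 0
Parabolic (discriminant = 0).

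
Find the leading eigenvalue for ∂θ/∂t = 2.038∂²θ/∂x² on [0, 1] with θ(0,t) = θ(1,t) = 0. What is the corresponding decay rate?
Eigenvalues: λₙ = 2.038n²π².
First three modes:
  n=1: λ₁ = 2.038π² ≈ 20.114
  n=2: λ₂ = 8.152π² ≈ 80.457 (4× faster decay)
  n=3: λ₃ = 18.342π² ≈ 181.028 (9× faster decay)
As t → ∞, higher modes decay exponentially faster. The n=1 mode dominates: θ ~ c₁ sin(πx) e^{-λ₁t}.
Decay rate: λ₁ = 2.038π² ≈ 20.114.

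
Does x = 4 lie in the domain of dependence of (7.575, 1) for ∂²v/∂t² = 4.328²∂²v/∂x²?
Yes. The domain of dependence is [3.247, 11.903], and 4 ∈ [3.247, 11.903].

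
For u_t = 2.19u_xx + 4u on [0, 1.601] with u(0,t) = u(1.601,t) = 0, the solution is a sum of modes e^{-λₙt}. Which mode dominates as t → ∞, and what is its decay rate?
Eigenvalues: λₙ = 2.19n²π²/1.601² - 4.
First three modes:
  n=1: λ₁ = 2.19π²/1.601² - 4 ≈ 4.433
  n=2: λ₂ = 8.76π²/1.601² - 4 ≈ 29.73
  n=3: λ₃ = 19.71π²/1.601² - 4 ≈ 71.893
Since 2.19π²/1.601² ≈ 8.433 > 4, all λₙ > 0.
The n=1 mode decays slowest → dominates as t → ∞.
Asymptotic: u ~ c₁ sin(πx/1.601) e^{-λ₁t} with decay rate λ₁ ≈ 4.433.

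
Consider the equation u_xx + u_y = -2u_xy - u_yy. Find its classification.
Rewriting in standard form: u_xx + 2u_xy + u_yy + u_y = 0. Parabolic. (A = 1, B = 2, C = 1 gives B² - 4AC = 0.)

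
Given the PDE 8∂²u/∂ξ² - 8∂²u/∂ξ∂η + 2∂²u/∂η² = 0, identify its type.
The second-order coefficients are A = 8, B = -8, C = 2. Since B² - 4AC = 0 = 0, this is a parabolic PDE.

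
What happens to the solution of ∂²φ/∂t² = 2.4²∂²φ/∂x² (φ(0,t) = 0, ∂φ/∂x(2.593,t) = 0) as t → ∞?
φ oscillates (no decay). Energy is conserved; the solution oscillates indefinitely as standing waves.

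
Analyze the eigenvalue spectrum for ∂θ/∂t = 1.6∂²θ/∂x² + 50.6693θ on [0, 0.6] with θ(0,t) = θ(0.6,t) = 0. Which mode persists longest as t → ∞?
Eigenvalues: λₙ = 1.6n²π²/0.6² - 50.6693.
First three modes:
  n=1: λ₁ = 1.6π²/0.6² - 50.6693 ≈ -6.804
  n=2: λ₂ = 6.4π²/0.6² - 50.6693 ≈ 124.79
  n=3: λ₃ = 14.4π²/0.6² - 50.6693 ≈ 344.115
Since 1.6π²/0.6² ≈ 43.865 < 50.6693, λ₁ < 0.
The n=1 mode grows fastest (−λₙ is largest for n=1) → dominates.
Asymptotic: θ ~ c₁ sin(πx/0.6) e^{6.804t} (exponential growth at rate −λ₁ ≈ 6.804).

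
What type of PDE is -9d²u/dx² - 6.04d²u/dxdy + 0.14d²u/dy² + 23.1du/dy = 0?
With A = -9, B = -6.04, C = 0.14, the discriminant is 41.5216. This is a hyperbolic PDE.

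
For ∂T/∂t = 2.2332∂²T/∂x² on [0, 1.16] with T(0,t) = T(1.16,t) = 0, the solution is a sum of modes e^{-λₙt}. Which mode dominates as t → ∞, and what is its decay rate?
Eigenvalues: λₙ = 2.2332n²π²/1.16².
First three modes:
  n=1: λ₁ = 2.2332π²/1.16² ≈ 16.38
  n=2: λ₂ = 8.9328π²/1.16² ≈ 65.52 (4× faster decay)
  n=3: λ₃ = 20.0988π²/1.16² ≈ 147.419 (9× faster decay)
As t → ∞, higher modes decay exponentially faster. The n=1 mode dominates: T ~ c₁ sin(πx/1.16) e^{-λ₁t}.
Decay rate: λ₁ = 2.2332π²/1.16² ≈ 16.38.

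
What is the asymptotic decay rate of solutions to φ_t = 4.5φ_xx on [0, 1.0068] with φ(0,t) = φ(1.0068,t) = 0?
Eigenvalues: λₙ = 4.5n²π²/1.0068².
First three modes:
  n=1: λ₁ = 4.5π²/1.0068² ≈ 43.815
  n=2: λ₂ = 18π²/1.0068² ≈ 175.261 (4× faster decay)
  n=3: λ₃ = 40.5π²/1.0068² ≈ 394.338 (9× faster decay)
As t → ∞, higher modes decay exponentially faster. The n=1 mode dominates: φ ~ c₁ sin(πx/1.0068) e^{-λ₁t}.
Decay rate: λ₁ = 4.5π²/1.0068² ≈ 43.815.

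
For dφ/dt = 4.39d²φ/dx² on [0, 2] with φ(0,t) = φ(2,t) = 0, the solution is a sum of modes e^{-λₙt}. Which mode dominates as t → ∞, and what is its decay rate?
Eigenvalues: λₙ = 4.39n²π²/2².
First three modes:
  n=1: λ₁ = 4.39π²/2² ≈ 10.832
  n=2: λ₂ = 17.56π²/2² ≈ 43.328 (4× faster decay)
  n=3: λ₃ = 39.51π²/2² ≈ 97.487 (9× faster decay)
As t → ∞, higher modes decay exponentially faster. The n=1 mode dominates: φ ~ c₁ sin(πx/2) e^{-λ₁t}.
Decay rate: λ₁ = 4.39π²/2² ≈ 10.832.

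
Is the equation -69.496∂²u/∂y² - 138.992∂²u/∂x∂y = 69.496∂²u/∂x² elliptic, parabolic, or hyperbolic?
Rewriting in standard form: -69.496∂²u/∂x² - 138.992∂²u/∂x∂y - 69.496∂²u/∂y² = 0. Computing B² - 4AC with A = -69.496, B = -138.992, C = -69.496: discriminant = 0 (zero). Answer: parabolic.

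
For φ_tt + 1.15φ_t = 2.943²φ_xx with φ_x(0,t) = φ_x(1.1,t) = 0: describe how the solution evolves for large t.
φ → constant (steady state). Damping (γ=1.15) dissipates the nonconstant modes; with Neumann BCs the spatial average obeys M''+γM'=0 and tends to a finite limit.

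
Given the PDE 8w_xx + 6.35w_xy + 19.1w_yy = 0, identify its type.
The second-order coefficients are A = 8, B = 6.35, C = 19.1. Since B² - 4AC = -570.8775 < 0, this is an elliptic PDE.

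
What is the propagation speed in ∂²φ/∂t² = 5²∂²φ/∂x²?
Speed = 5. Information travels along characteristics x = x₀ ± 5t.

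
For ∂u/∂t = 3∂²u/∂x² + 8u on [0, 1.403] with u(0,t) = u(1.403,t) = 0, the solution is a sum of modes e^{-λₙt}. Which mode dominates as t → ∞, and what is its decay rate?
Eigenvalues: λₙ = 3n²π²/1.403² - 8.
First three modes:
  n=1: λ₁ = 3π²/1.403² - 8 ≈ 7.042
  n=2: λ₂ = 12π²/1.403² - 8 ≈ 52.168
  n=3: λ₃ = 27π²/1.403² - 8 ≈ 127.378
Since 3π²/1.403² ≈ 15.042 > 8, all λₙ > 0.
The n=1 mode decays slowest → dominates as t → ∞.
Asymptotic: u ~ c₁ sin(πx/1.403) e^{-λ₁t} with decay rate λ₁ ≈ 7.042.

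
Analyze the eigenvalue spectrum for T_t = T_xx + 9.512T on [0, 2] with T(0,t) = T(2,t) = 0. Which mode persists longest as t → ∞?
Eigenvalues: λₙ = n²π²/2² - 9.512.
First three modes:
  n=1: λ₁ = π²/2² - 9.512 ≈ -7.045
  n=2: λ₂ = 4π²/2² - 9.512 ≈ 0.358
  n=3: λ₃ = 9π²/2² - 9.512 ≈ 12.695
Since π²/2² ≈ 2.467 < 9.512, λ₁ < 0.
The n=1 mode grows fastest (−λₙ is largest for n=1) → dominates.
Asymptotic: T ~ c₁ sin(πx/2) e^{7.045t} (exponential growth at rate −λ₁ ≈ 7.045).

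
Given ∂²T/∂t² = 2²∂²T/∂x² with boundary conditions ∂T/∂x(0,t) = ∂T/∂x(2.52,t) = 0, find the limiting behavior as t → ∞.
T oscillates about a mean that drifts linearly in t (generically unbounded; no decay). There is no damping, so the nonconstant modes persist as standing waves (energy conserved, no decay). But with Neumann conditions at both ends the constant mode has eigenvalue 0: the spatial mean M(t) of T satisfies M'' = 0, so M(t) = M(0) + M'(0)·t. Unless the initial velocity has zero mean (∫T_t(x,0)dx = 0), the solution grows linearly in t (unbounded, though not exponentially); if it does have zero mean, the solution stays bounded and simply oscillates.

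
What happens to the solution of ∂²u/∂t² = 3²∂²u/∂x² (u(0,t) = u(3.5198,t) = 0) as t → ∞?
u oscillates (no decay). Energy is conserved; the solution oscillates indefinitely as standing waves.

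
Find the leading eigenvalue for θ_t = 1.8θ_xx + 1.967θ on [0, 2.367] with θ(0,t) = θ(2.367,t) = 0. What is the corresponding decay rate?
Eigenvalues: λₙ = 1.8n²π²/2.367² - 1.967.
First three modes:
  n=1: λ₁ = 1.8π²/2.367² - 1.967 ≈ 1.204
  n=2: λ₂ = 7.2π²/2.367² - 1.967 ≈ 10.716
  n=3: λ₃ = 16.2π²/2.367² - 1.967 ≈ 26.571
Since 1.8π²/2.367² ≈ 3.171 > 1.967, all λₙ > 0.
The n=1 mode decays slowest → dominates as t → ∞.
Asymptotic: θ ~ c₁ sin(πx/2.367) e^{-λ₁t} with decay rate λ₁ ≈ 1.204.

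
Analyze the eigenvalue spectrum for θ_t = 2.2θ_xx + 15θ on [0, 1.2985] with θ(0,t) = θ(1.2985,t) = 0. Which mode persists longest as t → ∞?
Eigenvalues: λₙ = 2.2n²π²/1.2985² - 15.
First three modes:
  n=1: λ₁ = 2.2π²/1.2985² - 15 ≈ -2.122
  n=2: λ₂ = 8.8π²/1.2985² - 15 ≈ 36.511
  n=3: λ₃ = 19.8π²/1.2985² - 15 ≈ 100.899
Since 2.2π²/1.2985² ≈ 12.878 < 15, λ₁ < 0.
The n=1 mode grows fastest (−λₙ is largest for n=1) → dominates.
Asymptotic: θ ~ c₁ sin(πx/1.2985) e^{2.122t} (exponential growth at rate −λ₁ ≈ 2.122).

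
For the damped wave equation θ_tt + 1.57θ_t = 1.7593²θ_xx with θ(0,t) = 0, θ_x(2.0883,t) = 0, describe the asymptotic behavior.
θ → 0. Damping (γ=1.57) dissipates energy; oscillations decay exponentially.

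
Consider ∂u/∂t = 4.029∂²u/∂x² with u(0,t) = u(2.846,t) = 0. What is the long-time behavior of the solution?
As t → ∞, u → 0. Heat diffuses out through both boundaries.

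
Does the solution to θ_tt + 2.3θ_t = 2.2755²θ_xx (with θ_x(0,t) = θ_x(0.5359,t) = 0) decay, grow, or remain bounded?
θ → constant (steady state). Damping (γ=2.3) dissipates the nonconstant modes; with Neumann BCs the spatial average obeys M''+γM'=0 and tends to a finite limit.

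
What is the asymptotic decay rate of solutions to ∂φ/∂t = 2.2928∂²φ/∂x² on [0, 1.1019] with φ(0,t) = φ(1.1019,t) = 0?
Eigenvalues: λₙ = 2.2928n²π²/1.1019².
First three modes:
  n=1: λ₁ = 2.2928π²/1.1019² ≈ 18.637
  n=2: λ₂ = 9.1712π²/1.1019² ≈ 74.549 (4× faster decay)
  n=3: λ₃ = 20.6352π²/1.1019² ≈ 167.735 (9× faster decay)
As t → ∞, higher modes decay exponentially faster. The n=1 mode dominates: φ ~ c₁ sin(πx/1.1019) e^{-λ₁t}.
Decay rate: λ₁ = 2.2928π²/1.1019² ≈ 18.637.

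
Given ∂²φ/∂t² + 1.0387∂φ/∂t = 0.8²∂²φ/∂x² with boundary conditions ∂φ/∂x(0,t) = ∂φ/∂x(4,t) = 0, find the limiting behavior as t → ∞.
φ → constant (steady state). Damping (γ=1.0387) dissipates the nonconstant modes; with Neumann BCs the spatial average obeys M''+γM'=0 and tends to a finite limit.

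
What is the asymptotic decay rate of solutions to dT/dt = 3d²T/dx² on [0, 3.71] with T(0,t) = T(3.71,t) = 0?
Eigenvalues: λₙ = 3n²π²/3.71².
First three modes:
  n=1: λ₁ = 3π²/3.71² ≈ 2.151
  n=2: λ₂ = 12π²/3.71² ≈ 8.605 (4× faster decay)
  n=3: λ₃ = 27π²/3.71² ≈ 19.36 (9× faster decay)
As t → ∞, higher modes decay exponentially faster. The n=1 mode dominates: T ~ c₁ sin(πx/3.71) e^{-λ₁t}.
Decay rate: λ₁ = 3π²/3.71² ≈ 2.151.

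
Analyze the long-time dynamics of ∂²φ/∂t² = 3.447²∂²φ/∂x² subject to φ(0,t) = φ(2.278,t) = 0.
Long-time behavior: φ oscillates (no decay). Energy is conserved; the solution oscillates indefinitely as standing waves.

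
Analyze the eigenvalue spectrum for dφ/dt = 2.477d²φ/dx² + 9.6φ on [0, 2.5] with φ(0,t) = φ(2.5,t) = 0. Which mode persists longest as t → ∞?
Eigenvalues: λₙ = 2.477n²π²/2.5² - 9.6.
First three modes:
  n=1: λ₁ = 2.477π²/2.5² - 9.6 ≈ -5.688
  n=2: λ₂ = 9.908π²/2.5² - 9.6 ≈ 6.046
  n=3: λ₃ = 22.293π²/2.5² - 9.6 ≈ 25.604
Since 2.477π²/2.5² ≈ 3.912 < 9.6, λ₁ < 0.
The n=1 mode grows fastest (−λₙ is largest for n=1) → dominates.
Asymptotic: φ ~ c₁ sin(πx/2.5) e^{5.688t} (exponential growth at rate −λ₁ ≈ 5.688).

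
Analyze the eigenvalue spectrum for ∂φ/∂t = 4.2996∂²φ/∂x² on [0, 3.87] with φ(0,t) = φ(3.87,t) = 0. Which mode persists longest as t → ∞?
Eigenvalues: λₙ = 4.2996n²π²/3.87².
First three modes:
  n=1: λ₁ = 4.2996π²/3.87² ≈ 2.833
  n=2: λ₂ = 17.1984π²/3.87² ≈ 11.334 (4× faster decay)
  n=3: λ₃ = 38.6964π²/3.87² ≈ 25.5 (9× faster decay)
As t → ∞, higher modes decay exponentially faster. The n=1 mode dominates: φ ~ c₁ sin(πx/3.87) e^{-λ₁t}.
Decay rate: λ₁ = 4.2996π²/3.87² ≈ 2.833.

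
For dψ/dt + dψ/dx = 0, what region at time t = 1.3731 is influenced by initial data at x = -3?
At x = -1.6269. The characteristic carries data from (-3, 0) to (-1.6269, 1.3731).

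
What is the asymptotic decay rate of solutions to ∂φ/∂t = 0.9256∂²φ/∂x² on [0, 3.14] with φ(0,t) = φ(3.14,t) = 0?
Eigenvalues: λₙ = 0.9256n²π²/3.14².
First three modes:
  n=1: λ₁ = 0.9256π²/3.14² ≈ 0.927
  n=2: λ₂ = 3.7024π²/3.14² ≈ 3.706 (4× faster decay)
  n=3: λ₃ = 8.3304π²/3.14² ≈ 8.339 (9× faster decay)
As t → ∞, higher modes decay exponentially faster. The n=1 mode dominates: φ ~ c₁ sin(πx/3.14) e^{-λ₁t}.
Decay rate: λ₁ = 0.9256π²/3.14² ≈ 0.927.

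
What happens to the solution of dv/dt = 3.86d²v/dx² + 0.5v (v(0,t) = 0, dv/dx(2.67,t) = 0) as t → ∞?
v → 0. Diffusion dominates reaction (r=0.5 < κπ²/(4L²)≈1.34); solution decays.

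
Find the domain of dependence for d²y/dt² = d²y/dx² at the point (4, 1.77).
Domain of dependence: [2.23, 5.77]. Signals travel at speed 1, so data within |x - 4| ≤ 1·1.77 = 1.77 can reach the point.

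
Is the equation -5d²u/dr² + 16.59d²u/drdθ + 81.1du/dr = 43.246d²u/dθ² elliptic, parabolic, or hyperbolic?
Rewriting in standard form: -5d²u/dr² + 16.59d²u/drdθ - 43.246d²u/dθ² + 81.1du/dr = 0. Computing B² - 4AC with A = -5, B = 16.59, C = -43.246: discriminant = -589.6919 (negative). Answer: elliptic.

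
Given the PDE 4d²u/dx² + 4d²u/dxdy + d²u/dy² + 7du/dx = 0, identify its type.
The second-order coefficients are A = 4, B = 4, C = 1. Since B² - 4AC = 0 = 0, this is a parabolic PDE.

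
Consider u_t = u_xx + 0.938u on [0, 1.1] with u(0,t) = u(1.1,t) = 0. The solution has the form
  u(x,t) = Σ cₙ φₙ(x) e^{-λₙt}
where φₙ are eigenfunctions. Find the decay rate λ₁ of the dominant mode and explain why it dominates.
Eigenvalues: λₙ = n²π²/1.1² - 0.938.
First three modes:
  n=1: λ₁ = π²/1.1² - 0.938 ≈ 7.219
  n=2: λ₂ = 4π²/1.1² - 0.938 ≈ 31.689
  n=3: λ₃ = 9π²/1.1² - 0.938 ≈ 72.472
Since π²/1.1² ≈ 8.157 > 0.938, all λₙ > 0.
The n=1 mode decays slowest → dominates as t → ∞.
Asymptotic: u ~ c₁ sin(πx/1.1) e^{-λ₁t} with decay rate λ₁ ≈ 7.219.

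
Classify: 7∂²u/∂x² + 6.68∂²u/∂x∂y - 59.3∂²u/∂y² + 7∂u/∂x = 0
Hyperbolic (discriminant = 1705.0224).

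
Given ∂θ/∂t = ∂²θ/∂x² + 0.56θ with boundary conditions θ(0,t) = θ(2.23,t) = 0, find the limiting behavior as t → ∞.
θ → 0. Diffusion dominates reaction (r=0.56 < κπ²/L²≈1.98); solution decays.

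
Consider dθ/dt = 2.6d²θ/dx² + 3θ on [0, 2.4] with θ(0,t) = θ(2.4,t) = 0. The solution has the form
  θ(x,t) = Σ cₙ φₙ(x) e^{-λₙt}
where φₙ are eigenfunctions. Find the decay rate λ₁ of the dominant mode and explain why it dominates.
Eigenvalues: λₙ = 2.6n²π²/2.4² - 3.
First three modes:
  n=1: λ₁ = 2.6π²/2.4² - 3 ≈ 1.455
  n=2: λ₂ = 10.4π²/2.4² - 3 ≈ 14.82
  n=3: λ₃ = 23.4π²/2.4² - 3 ≈ 37.095
Since 2.6π²/2.4² ≈ 4.455 > 3, all λₙ > 0.
The n=1 mode decays slowest → dominates as t → ∞.
Asymptotic: θ ~ c₁ sin(πx/2.4) e^{-λ₁t} with decay rate λ₁ ≈ 1.455.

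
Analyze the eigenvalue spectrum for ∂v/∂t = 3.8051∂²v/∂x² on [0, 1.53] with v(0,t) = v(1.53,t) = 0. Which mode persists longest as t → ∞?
Eigenvalues: λₙ = 3.8051n²π²/1.53².
First three modes:
  n=1: λ₁ = 3.8051π²/1.53² ≈ 16.043
  n=2: λ₂ = 15.2204π²/1.53² ≈ 64.172 (4× faster decay)
  n=3: λ₃ = 34.2459π²/1.53² ≈ 144.386 (9× faster decay)
As t → ∞, higher modes decay exponentially faster. The n=1 mode dominates: v ~ c₁ sin(πx/1.53) e^{-λ₁t}.
Decay rate: λ₁ = 3.8051π²/1.53² ≈ 16.043.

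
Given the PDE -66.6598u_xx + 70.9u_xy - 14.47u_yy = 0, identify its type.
The second-order coefficients are A = -66.6598, B = 70.9, C = -14.47. Since B² - 4AC = 1168.540776 > 0, this is a hyperbolic PDE.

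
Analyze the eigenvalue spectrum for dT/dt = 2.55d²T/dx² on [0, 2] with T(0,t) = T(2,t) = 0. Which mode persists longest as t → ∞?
Eigenvalues: λₙ = 2.55n²π²/2².
First three modes:
  n=1: λ₁ = 2.55π²/2² ≈ 6.292
  n=2: λ₂ = 10.2π²/2² ≈ 25.167 (4× faster decay)
  n=3: λ₃ = 22.95π²/2² ≈ 56.627 (9× faster decay)
As t → ∞, higher modes decay exponentially faster. The n=1 mode dominates: T ~ c₁ sin(πx/2) e^{-λ₁t}.
Decay rate: λ₁ = 2.55π²/2² ≈ 6.292.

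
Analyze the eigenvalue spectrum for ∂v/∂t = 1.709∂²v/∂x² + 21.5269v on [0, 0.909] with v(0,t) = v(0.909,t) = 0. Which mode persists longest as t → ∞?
Eigenvalues: λₙ = 1.709n²π²/0.909² - 21.5269.
First three modes:
  n=1: λ₁ = 1.709π²/0.909² - 21.5269 ≈ -1.114
  n=2: λ₂ = 6.836π²/0.909² - 21.5269 ≈ 60.126
  n=3: λ₃ = 15.381π²/0.909² - 21.5269 ≈ 162.193
Since 1.709π²/0.909² ≈ 20.413 < 21.5269, λ₁ < 0.
The n=1 mode grows fastest (−λₙ is largest for n=1) → dominates.
Asymptotic: v ~ c₁ sin(πx/0.909) e^{1.114t} (exponential growth at rate −λ₁ ≈ 1.114).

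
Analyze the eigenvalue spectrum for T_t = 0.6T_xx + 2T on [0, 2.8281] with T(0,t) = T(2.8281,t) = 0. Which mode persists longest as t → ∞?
Eigenvalues: λₙ = 0.6n²π²/2.8281² - 2.
First three modes:
  n=1: λ₁ = 0.6π²/2.8281² - 2 ≈ -1.26
  n=2: λ₂ = 2.4π²/2.8281² - 2 ≈ 0.962
  n=3: λ₃ = 5.4π²/2.8281² - 2 ≈ 4.664
Since 0.6π²/2.8281² ≈ 0.74 < 2, λ₁ < 0.
The n=1 mode grows fastest (−λₙ is largest for n=1) → dominates.
Asymptotic: T ~ c₁ sin(πx/2.8281) e^{1.26t} (exponential growth at rate −λ₁ ≈ 1.26).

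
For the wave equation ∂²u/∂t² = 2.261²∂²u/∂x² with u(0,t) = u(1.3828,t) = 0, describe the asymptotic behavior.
u oscillates (no decay). Energy is conserved; the solution oscillates indefinitely as standing waves.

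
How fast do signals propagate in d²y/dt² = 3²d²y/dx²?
Speed = 3. Information travels along characteristics x = x₀ ± 3t.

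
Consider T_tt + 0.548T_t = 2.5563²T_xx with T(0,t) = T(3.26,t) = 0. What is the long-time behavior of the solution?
As t → ∞, T → 0. Damping (γ=0.548) dissipates energy; oscillations decay exponentially.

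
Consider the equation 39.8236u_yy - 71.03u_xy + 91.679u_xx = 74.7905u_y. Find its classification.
Rewriting in standard form: 91.679u_xx - 71.03u_xy + 39.8236u_yy - 74.7905u_y = 0. Elliptic. (A = 91.679, B = -71.03, C = 39.8236 gives B² - 4AC = -9558.6903976.)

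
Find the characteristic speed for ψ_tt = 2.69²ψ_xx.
Speed = 2.69. Information travels along characteristics x = x₀ ± 2.69t.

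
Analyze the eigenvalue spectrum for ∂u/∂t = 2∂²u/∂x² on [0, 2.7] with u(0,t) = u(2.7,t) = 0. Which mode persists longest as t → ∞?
Eigenvalues: λₙ = 2n²π²/2.7².
First three modes:
  n=1: λ₁ = 2π²/2.7² ≈ 2.708
  n=2: λ₂ = 8π²/2.7² ≈ 10.831 (4× faster decay)
  n=3: λ₃ = 18π²/2.7² ≈ 24.369 (9× faster decay)
As t → ∞, higher modes decay exponentially faster. The n=1 mode dominates: u ~ c₁ sin(πx/2.7) e^{-λ₁t}.
Decay rate: λ₁ = 2π²/2.7² ≈ 2.708.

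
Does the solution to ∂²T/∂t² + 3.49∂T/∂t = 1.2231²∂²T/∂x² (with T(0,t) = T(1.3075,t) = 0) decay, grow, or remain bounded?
T → 0. Damping (γ=3.49) dissipates energy; oscillations decay exponentially.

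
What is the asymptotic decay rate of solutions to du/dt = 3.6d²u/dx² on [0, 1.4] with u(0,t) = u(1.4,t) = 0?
Eigenvalues: λₙ = 3.6n²π²/1.4².
First three modes:
  n=1: λ₁ = 3.6π²/1.4² ≈ 18.128
  n=2: λ₂ = 14.4π²/1.4² ≈ 72.511 (4× faster decay)
  n=3: λ₃ = 32.4π²/1.4² ≈ 163.151 (9× faster decay)
As t → ∞, higher modes decay exponentially faster. The n=1 mode dominates: u ~ c₁ sin(πx/1.4) e^{-λ₁t}.
Decay rate: λ₁ = 3.6π²/1.4² ≈ 18.128.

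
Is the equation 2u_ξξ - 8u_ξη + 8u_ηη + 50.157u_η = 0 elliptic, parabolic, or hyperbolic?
Computing B² - 4AC with A = 2, B = -8, C = 8: discriminant = 0 (zero). Answer: parabolic.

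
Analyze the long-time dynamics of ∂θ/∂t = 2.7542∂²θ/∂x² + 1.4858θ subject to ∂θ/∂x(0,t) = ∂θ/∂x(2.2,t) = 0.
Long-time behavior: θ grows unboundedly. With Neumann BCs the constant mode has diffusion eigenvalue 0, so any r > 0 makes it grow like e^(1.4858t); solution grows exponentially.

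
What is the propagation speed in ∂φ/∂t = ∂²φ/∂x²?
Infinite. The heat equation is parabolic, not hyperbolic, so disturbances propagate instantly.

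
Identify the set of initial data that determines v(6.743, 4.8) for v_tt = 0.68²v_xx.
Domain of dependence: [3.479, 10.007]. Signals travel at speed 0.68, so data within |x - 6.743| ≤ 0.68·4.8 = 3.264 can reach the point.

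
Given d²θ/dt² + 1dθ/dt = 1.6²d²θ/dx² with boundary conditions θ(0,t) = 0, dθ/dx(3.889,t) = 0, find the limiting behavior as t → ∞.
θ → 0. Damping (γ=1) dissipates energy; oscillations decay exponentially.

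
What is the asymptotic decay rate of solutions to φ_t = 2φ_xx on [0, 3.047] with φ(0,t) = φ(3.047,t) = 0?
Eigenvalues: λₙ = 2n²π²/3.047².
First three modes:
  n=1: λ₁ = 2π²/3.047² ≈ 2.126
  n=2: λ₂ = 8π²/3.047² ≈ 8.504 (4× faster decay)
  n=3: λ₃ = 18π²/3.047² ≈ 19.135 (9× faster decay)
As t → ∞, higher modes decay exponentially faster. The n=1 mode dominates: φ ~ c₁ sin(πx/3.047) e^{-λ₁t}.
Decay rate: λ₁ = 2π²/3.047² ≈ 2.126.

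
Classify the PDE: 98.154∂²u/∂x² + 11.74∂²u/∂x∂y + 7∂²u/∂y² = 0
A = 98.154, B = 11.74, C = 7. Discriminant B² - 4AC = -2610.4844. Since -2610.4844 < 0, elliptic.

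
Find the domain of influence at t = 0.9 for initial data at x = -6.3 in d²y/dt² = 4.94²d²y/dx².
Domain of influence: [-10.746, -1.854]. Data at x = -6.3 spreads outward at speed 4.94.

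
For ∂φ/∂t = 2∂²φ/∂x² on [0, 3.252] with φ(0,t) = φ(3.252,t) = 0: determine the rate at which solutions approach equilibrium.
Eigenvalues: λₙ = 2n²π²/3.252².
First three modes:
  n=1: λ₁ = 2π²/3.252² ≈ 1.867
  n=2: λ₂ = 8π²/3.252² ≈ 7.466 (4× faster decay)
  n=3: λ₃ = 18π²/3.252² ≈ 16.799 (9× faster decay)
As t → ∞, higher modes decay exponentially faster. The n=1 mode dominates: φ ~ c₁ sin(πx/3.252) e^{-λ₁t}.
Decay rate: λ₁ = 2π²/3.252² ≈ 1.867.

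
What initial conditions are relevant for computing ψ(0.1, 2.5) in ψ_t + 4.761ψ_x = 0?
A single point: x = -11.8025. The characteristic through (0.1, 2.5) is x - 4.761t = const, so x = 0.1 - 4.761·2.5 = -11.8025.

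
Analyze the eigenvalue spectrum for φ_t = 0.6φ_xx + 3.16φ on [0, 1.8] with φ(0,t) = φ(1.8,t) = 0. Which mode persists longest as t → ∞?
Eigenvalues: λₙ = 0.6n²π²/1.8² - 3.16.
First three modes:
  n=1: λ₁ = 0.6π²/1.8² - 3.16 ≈ -1.332
  n=2: λ₂ = 2.4π²/1.8² - 3.16 ≈ 4.151
  n=3: λ₃ = 5.4π²/1.8² - 3.16 ≈ 13.289
Since 0.6π²/1.8² ≈ 1.828 < 3.16, λ₁ < 0.
The n=1 mode grows fastest (−λₙ is largest for n=1) → dominates.
Asymptotic: φ ~ c₁ sin(πx/1.8) e^{1.332t} (exponential growth at rate −λ₁ ≈ 1.332).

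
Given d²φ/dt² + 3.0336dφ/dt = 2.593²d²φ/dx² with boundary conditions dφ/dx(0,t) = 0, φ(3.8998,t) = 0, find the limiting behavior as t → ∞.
φ → 0. Damping (γ=3.0336) dissipates energy; oscillations decay exponentially.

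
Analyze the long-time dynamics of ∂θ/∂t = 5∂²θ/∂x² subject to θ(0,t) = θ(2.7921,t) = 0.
Long-time behavior: θ → 0. Heat diffuses out through both boundaries.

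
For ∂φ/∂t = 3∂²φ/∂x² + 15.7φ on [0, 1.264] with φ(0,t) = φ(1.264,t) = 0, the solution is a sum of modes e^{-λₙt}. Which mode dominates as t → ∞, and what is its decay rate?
Eigenvalues: λₙ = 3n²π²/1.264² - 15.7.
First three modes:
  n=1: λ₁ = 3π²/1.264² - 15.7 ≈ 2.832
  n=2: λ₂ = 12π²/1.264² - 15.7 ≈ 58.429
  n=3: λ₃ = 27π²/1.264² - 15.7 ≈ 151.09
Since 3π²/1.264² ≈ 18.532 > 15.7, all λₙ > 0.
The n=1 mode decays slowest → dominates as t → ∞.
Asymptotic: φ ~ c₁ sin(πx/1.264) e^{-λ₁t} with decay rate λ₁ ≈ 2.832.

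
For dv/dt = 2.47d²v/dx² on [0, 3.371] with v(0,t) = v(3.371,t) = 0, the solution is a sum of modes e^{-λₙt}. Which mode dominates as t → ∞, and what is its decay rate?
Eigenvalues: λₙ = 2.47n²π²/3.371².
First three modes:
  n=1: λ₁ = 2.47π²/3.371² ≈ 2.145
  n=2: λ₂ = 9.88π²/3.371² ≈ 8.581 (4× faster decay)
  n=3: λ₃ = 22.23π²/3.371² ≈ 19.307 (9× faster decay)
As t → ∞, higher modes decay exponentially faster. The n=1 mode dominates: v ~ c₁ sin(πx/3.371) e^{-λ₁t}.
Decay rate: λ₁ = 2.47π²/3.371² ≈ 2.145.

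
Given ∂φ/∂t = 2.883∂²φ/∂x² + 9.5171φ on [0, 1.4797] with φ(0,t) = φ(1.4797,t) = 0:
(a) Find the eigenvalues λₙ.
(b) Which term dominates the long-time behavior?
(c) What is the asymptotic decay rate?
Eigenvalues: λₙ = 2.883n²π²/1.4797² - 9.5171.
First three modes:
  n=1: λ₁ = 2.883π²/1.4797² - 9.5171 ≈ 3.479
  n=2: λ₂ = 11.532π²/1.4797² - 9.5171 ≈ 42.465
  n=3: λ₃ = 25.947π²/1.4797² - 9.5171 ≈ 107.443
Since 2.883π²/1.4797² ≈ 12.996 > 9.5171, all λₙ > 0.
The n=1 mode decays slowest → dominates as t → ∞.
Asymptotic: φ ~ c₁ sin(πx/1.4797) e^{-λ₁t} with decay rate λ₁ ≈ 3.479.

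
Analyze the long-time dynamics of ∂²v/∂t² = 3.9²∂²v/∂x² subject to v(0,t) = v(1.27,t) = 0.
Long-time behavior: v oscillates (no decay). Energy is conserved; the solution oscillates indefinitely as standing waves.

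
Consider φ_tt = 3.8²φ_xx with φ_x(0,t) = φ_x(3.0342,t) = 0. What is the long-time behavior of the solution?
As t → ∞, φ oscillates about a mean that drifts linearly in t (generically unbounded; no decay). There is no damping, so the nonconstant modes persist as standing waves (energy conserved, no decay). But with Neumann conditions at both ends the constant mode has eigenvalue 0: the spatial mean M(t) of φ satisfies M'' = 0, so M(t) = M(0) + M'(0)·t. Unless the initial velocity has zero mean (∫φ_t(x,0)dx = 0), the solution grows linearly in t (unbounded, though not exponentially); if it does have zero mean, the solution stays bounded and simply oscillates.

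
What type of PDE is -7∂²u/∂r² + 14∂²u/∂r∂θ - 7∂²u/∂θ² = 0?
With A = -7, B = 14, C = -7, the discriminant is 0. This is a parabolic PDE.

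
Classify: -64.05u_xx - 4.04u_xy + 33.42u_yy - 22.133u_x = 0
Hyperbolic (discriminant = 8578.5256).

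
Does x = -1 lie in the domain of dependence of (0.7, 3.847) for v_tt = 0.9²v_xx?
Yes. The domain of dependence is [-2.7623, 4.1623], and -1 ∈ [-2.7623, 4.1623].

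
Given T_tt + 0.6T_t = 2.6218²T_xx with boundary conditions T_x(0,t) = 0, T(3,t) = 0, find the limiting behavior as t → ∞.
T → 0. Damping (γ=0.6) dissipates energy; oscillations decay exponentially.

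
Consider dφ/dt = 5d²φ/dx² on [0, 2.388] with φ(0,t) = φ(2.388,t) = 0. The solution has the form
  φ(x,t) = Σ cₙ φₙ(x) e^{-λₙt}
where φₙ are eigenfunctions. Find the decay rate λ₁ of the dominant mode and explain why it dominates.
Eigenvalues: λₙ = 5n²π²/2.388².
First three modes:
  n=1: λ₁ = 5π²/2.388² ≈ 8.654
  n=2: λ₂ = 20π²/2.388² ≈ 34.615 (4× faster decay)
  n=3: λ₃ = 45π²/2.388² ≈ 77.883 (9× faster decay)
As t → ∞, higher modes decay exponentially faster. The n=1 mode dominates: φ ~ c₁ sin(πx/2.388) e^{-λ₁t}.
Decay rate: λ₁ = 5π²/2.388² ≈ 8.654.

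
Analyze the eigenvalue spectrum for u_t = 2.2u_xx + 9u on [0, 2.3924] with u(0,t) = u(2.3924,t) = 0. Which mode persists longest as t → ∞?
Eigenvalues: λₙ = 2.2n²π²/2.3924² - 9.
First three modes:
  n=1: λ₁ = 2.2π²/2.3924² - 9 ≈ -5.206
  n=2: λ₂ = 8.8π²/2.3924² - 9 ≈ 6.175
  n=3: λ₃ = 19.8π²/2.3924² - 9 ≈ 25.143
Since 2.2π²/2.3924² ≈ 3.794 < 9, λ₁ < 0.
The n=1 mode grows fastest (−λₙ is largest for n=1) → dominates.
Asymptotic: u ~ c₁ sin(πx/2.3924) e^{5.206t} (exponential growth at rate −λ₁ ≈ 5.206).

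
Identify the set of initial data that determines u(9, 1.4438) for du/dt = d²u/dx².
The entire real line. The heat equation has infinite propagation speed: any initial disturbance instantly affects all points (though exponentially small far away).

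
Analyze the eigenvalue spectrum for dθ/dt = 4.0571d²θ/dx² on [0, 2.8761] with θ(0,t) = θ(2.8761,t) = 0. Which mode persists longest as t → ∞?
Eigenvalues: λₙ = 4.0571n²π²/2.8761².
First three modes:
  n=1: λ₁ = 4.0571π²/2.8761² ≈ 4.841
  n=2: λ₂ = 16.2284π²/2.8761² ≈ 19.363 (4× faster decay)
  n=3: λ₃ = 36.5139π²/2.8761² ≈ 43.566 (9× faster decay)
As t → ∞, higher modes decay exponentially faster. The n=1 mode dominates: θ ~ c₁ sin(πx/2.8761) e^{-λ₁t}.
Decay rate: λ₁ = 4.0571π²/2.8761² ≈ 4.841.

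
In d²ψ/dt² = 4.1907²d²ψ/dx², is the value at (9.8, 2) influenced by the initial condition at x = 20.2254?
No. The domain of dependence is [1.4186, 18.1814], and 20.2254 is outside this interval.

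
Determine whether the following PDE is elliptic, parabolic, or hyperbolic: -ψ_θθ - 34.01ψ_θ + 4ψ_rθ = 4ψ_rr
Rewriting in standard form: -4ψ_rr + 4ψ_rθ - ψ_θθ - 34.01ψ_θ = 0. Coefficients: A = -4, B = 4, C = -1. B² - 4AC = 0, which is zero, so the equation is parabolic.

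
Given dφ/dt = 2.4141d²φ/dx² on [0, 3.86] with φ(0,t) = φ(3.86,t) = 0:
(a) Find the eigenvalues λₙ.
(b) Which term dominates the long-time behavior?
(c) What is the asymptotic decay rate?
Eigenvalues: λₙ = 2.4141n²π²/3.86².
First three modes:
  n=1: λ₁ = 2.4141π²/3.86² ≈ 1.599
  n=2: λ₂ = 9.6564π²/3.86² ≈ 6.396 (4× faster decay)
  n=3: λ₃ = 21.7269π²/3.86² ≈ 14.392 (9× faster decay)
As t → ∞, higher modes decay exponentially faster. The n=1 mode dominates: φ ~ c₁ sin(πx/3.86) e^{-λ₁t}.
Decay rate: λ₁ = 2.4141π²/3.86² ≈ 1.599.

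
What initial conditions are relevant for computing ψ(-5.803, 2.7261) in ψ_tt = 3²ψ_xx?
Domain of dependence: [-13.9813, 2.3753]. Signals travel at speed 3, so data within |x - -5.803| ≤ 3·2.7261 = 8.1783 can reach the point.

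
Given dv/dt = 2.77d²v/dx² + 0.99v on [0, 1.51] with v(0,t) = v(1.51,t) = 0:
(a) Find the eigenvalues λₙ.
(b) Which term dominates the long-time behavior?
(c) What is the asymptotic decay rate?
Eigenvalues: λₙ = 2.77n²π²/1.51² - 0.99.
First three modes:
  n=1: λ₁ = 2.77π²/1.51² - 0.99 ≈ 11
  n=2: λ₂ = 11.08π²/1.51² - 0.99 ≈ 46.971
  n=3: λ₃ = 24.93π²/1.51² - 0.99 ≈ 106.922
Since 2.77π²/1.51² ≈ 11.99 > 0.99, all λₙ > 0.
The n=1 mode decays slowest → dominates as t → ∞.
Asymptotic: v ~ c₁ sin(πx/1.51) e^{-λ₁t} with decay rate λ₁ ≈ 11.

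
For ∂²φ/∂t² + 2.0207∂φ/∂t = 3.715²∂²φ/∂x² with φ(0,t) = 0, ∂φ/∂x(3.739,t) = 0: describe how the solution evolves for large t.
φ → 0. Damping (γ=2.0207) dissipates energy; oscillations decay exponentially.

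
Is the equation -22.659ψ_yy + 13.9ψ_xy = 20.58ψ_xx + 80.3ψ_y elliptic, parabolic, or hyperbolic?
Rewriting in standard form: -20.58ψ_xx + 13.9ψ_xy - 22.659ψ_yy - 80.3ψ_y = 0. Computing B² - 4AC with A = -20.58, B = 13.9, C = -22.659: discriminant = -1672.07888 (negative). Answer: elliptic.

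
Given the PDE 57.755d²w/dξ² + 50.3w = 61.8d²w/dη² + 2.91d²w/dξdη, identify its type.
Rewriting in standard form: 57.755d²w/dξ² - 2.91d²w/dξdη - 61.8d²w/dη² + 50.3w = 0. The second-order coefficients are A = 57.755, B = -2.91, C = -61.8. Since B² - 4AC = 14285.5041 > 0, this is a hyperbolic PDE.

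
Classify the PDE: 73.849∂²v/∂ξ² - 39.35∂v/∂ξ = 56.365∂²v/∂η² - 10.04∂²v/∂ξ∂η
Rewriting in standard form: 73.849∂²v/∂ξ² + 10.04∂²v/∂ξ∂η - 56.365∂²v/∂η² - 39.35∂v/∂ξ = 0. A = 73.849, B = 10.04, C = -56.365. Discriminant B² - 4AC = 16750.79714. Since 16750.79714 > 0, hyperbolic.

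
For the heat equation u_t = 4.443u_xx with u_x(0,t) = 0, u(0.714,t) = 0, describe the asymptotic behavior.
u → 0. Heat escapes through the Dirichlet boundary.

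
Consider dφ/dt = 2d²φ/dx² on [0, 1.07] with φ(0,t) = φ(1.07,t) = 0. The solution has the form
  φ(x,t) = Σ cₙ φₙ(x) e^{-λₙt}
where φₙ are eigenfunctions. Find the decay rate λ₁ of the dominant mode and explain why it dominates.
Eigenvalues: λₙ = 2n²π²/1.07².
First three modes:
  n=1: λ₁ = 2π²/1.07² ≈ 17.241
  n=2: λ₂ = 8π²/1.07² ≈ 68.964 (4× faster decay)
  n=3: λ₃ = 18π²/1.07² ≈ 155.169 (9× faster decay)
As t → ∞, higher modes decay exponentially faster. The n=1 mode dominates: φ ~ c₁ sin(πx/1.07) e^{-λ₁t}.
Decay rate: λ₁ = 2π²/1.07² ≈ 17.241.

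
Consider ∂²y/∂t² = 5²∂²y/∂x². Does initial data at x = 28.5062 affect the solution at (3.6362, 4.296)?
No. The domain of dependence is [-17.8438, 25.1162], and 28.5062 is outside this interval.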